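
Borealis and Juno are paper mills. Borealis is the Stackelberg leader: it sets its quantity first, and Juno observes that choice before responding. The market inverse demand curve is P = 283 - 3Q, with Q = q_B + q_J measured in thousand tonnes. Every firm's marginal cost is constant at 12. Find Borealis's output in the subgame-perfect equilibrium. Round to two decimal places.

Solve by backward induction. Given q_B, the follower Juno maximises π_J = (283 - 3q_B - 3q_J)q_J - 12q_J.
Follower FOC: 271 - 3q_B - 6q_J = 0, so q_J(q_B) = (271 - 3q_B)/6.
Borealis substitutes q_J(q_B) into its own profit: π_B = q_B(283 - 3q_B - (271 - 3q_B)/2) - 12q_B = (295/2 - (3/2)q_B)q_B - 12q_B.
The leader's first-order condition 271/2 - 3q_B = 0 yields q_B = 271/6.
Then q_J = (271 - 3·(271/6))/6 = 271/12.

45.17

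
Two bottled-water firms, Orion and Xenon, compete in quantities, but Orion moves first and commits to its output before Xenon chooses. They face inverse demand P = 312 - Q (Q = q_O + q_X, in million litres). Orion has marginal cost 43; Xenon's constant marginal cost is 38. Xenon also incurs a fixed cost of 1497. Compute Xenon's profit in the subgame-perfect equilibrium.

3544

Solve by backward induction. Given q_O, the follower Xenon maximises π_X = (312 - q_O - q_X)q_X - 38q_X.
∂π_X/∂q_X = 274 - q_O - 2q_X = 0 gives the reaction function q_X = (274 - q_O)/2.
The leader anticipates this reaction. Substituting into P = 312 - Q gives P = 175 - (1/2)q_O, so π_O = (175 - (1/2)q_O)q_O - 43q_O.
The leader's first-order condition 132 - q_O = 0 yields q_O = 132.
Then q_X = (274 - 132)/2 = 71.
Price P = 312 - 203 = 109.
Xenon's profit: (109 - 38)·71 - 1497 = 3544.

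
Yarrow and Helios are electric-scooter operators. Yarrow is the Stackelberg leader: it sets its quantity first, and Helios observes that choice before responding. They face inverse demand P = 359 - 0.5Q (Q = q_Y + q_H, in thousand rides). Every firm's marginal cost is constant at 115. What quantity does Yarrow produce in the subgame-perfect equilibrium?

Solve by backward induction. Given q_Y, the follower Helios maximises π_H = (359 - (1/2)q_Y - (1/2)q_H)q_H - 115q_H.
Follower FOC: 244 - (1/2)q_Y - q_H = 0, so q_H(q_Y) = (244 - (1/2)q_Y).
Yarrow substitutes q_H(q_Y) into its own profit: π_Y = q_Y(359 - (1/2)q_Y - (244 - (1/2)q_Y)/2) - 115q_Y = (237 - (1/4)q_Y)q_Y - 115q_Y.
Maximising: ∂π_Y/∂q_Y = 122 - (1/2)q_Y = 0, giving q_Y = 244.
Then q_H = (244 - (1/2)·244) = 122.

244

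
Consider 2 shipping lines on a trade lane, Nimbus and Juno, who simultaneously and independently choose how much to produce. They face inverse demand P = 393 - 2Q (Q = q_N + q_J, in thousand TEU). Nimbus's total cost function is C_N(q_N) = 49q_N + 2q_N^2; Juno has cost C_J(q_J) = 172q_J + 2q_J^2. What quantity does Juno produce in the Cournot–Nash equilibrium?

Nimbus's profit: π_N = (393 - 2Q)q_N - (49q_N + 2q_N²). Setting ∂π_N/∂q_N = 0: 344 - 8q_N - 2(q_J) = 0.
Juno's profit: π_J = (393 - 2Q)q_J - (172q_J + 2q_J²). Setting ∂π_J/∂q_J = 0: 221 - 8q_J - 2(q_N) = 0.
Rearranging gives the reaction functions q_N = (344 - 2q_J)/8 and q_J = (221 - 2q_N)/8.
Solving the pair: q_N = 77/2, q_J = 18.

18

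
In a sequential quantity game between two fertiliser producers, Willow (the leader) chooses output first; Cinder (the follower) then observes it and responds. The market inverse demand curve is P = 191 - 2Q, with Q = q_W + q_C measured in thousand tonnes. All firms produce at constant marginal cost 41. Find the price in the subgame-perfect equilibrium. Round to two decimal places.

The follower Cinder best-responds to any q_W: π_C = (191 - 2Q)q_C - 41q_C.
Follower FOC: 150 - 2q_W - 4q_C = 0, so q_C(q_W) = (150 - 2q_W)/4.
Willow substitutes q_C(q_W) into its own profit: π_W = q_W(191 - 2q_W - (150 - 2q_W)/2) - 41q_W = (116 - q_W)q_W - 41q_W.
The leader's first-order condition 75 - 2q_W = 0 yields q_W = 75/2.
Then q_C = (150 - 2·(75/2))/4 = 75/4.
Total output Q = 225/4, so price P = 191 - 2·(225/4) = 157/2.

78.50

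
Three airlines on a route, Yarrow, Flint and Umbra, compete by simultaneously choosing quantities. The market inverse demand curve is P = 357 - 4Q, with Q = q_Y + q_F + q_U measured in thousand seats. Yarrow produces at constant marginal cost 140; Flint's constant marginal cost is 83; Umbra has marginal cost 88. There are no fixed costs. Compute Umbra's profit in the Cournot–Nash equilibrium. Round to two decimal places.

1560.25

Yarrow's profit: π_Y = (357 - 4Q)q_Y - (140q_Y). Setting ∂π_Y/∂q_Y = 0: 217 - 8q_Y - 4(q_F + q_U) = 0.
Flint's profit: π_F = (357 - 4Q)q_F - (83q_F). Setting ∂π_F/∂q_F = 0: 274 - 8q_F - 4(q_Y + q_U) = 0.
Umbra's first-order condition: 269 - 8q_U - 4(q_Y + q_F) = 0.
Adding the 3 first-order conditions: 760 − 16Q = 0, so Q = 95/2.
Back-substituting: q_Y = (217 − 190)/4 = 27/4, q_F = (274 − 190)/4 = 21, q_U = (269 − 190)/4 = 79/4.
Price P = 357 - 4·(95/2) = 167.
Umbra's profit: (167 - 88)·(79/4) = 1560.2500.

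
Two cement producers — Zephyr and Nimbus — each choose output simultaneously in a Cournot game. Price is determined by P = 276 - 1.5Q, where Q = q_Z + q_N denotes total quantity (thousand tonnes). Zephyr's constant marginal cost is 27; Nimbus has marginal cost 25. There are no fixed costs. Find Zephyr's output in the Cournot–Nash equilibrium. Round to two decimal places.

54.89

Zephyr's profit: π_Z = (276 - 1.5Q)q_Z - (27q_Z). Setting ∂π_Z/∂q_Z = 0: 249 - 3q_Z - (3/2)(q_N) = 0.
Nimbus's first-order condition: 251 - 3q_N - (3/2)(q_Z) = 0.
So q_Z = (249 - (3/2)q_N)/3 and q_N = (251 - (3/2)q_Z)/3.
Solving the pair: q_Z = 494/9, q_N = 506/9.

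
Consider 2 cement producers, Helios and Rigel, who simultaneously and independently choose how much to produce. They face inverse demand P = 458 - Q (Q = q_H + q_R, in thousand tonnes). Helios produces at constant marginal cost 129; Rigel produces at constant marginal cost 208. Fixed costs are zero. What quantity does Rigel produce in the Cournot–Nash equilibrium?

Helios's profit: π_H = (458 - Q)q_H - (129q_H). Setting ∂π_H/∂q_H = 0: 329 - 2q_H - (q_R) = 0.
Rigel's first-order condition: 250 - 2q_R - (q_H) = 0.
Best responses: q_H = (329 - q_R)/2, q_R = (250 - q_H)/2.
Substituting one into the other gives q_H = 136 and q_R = 57.

57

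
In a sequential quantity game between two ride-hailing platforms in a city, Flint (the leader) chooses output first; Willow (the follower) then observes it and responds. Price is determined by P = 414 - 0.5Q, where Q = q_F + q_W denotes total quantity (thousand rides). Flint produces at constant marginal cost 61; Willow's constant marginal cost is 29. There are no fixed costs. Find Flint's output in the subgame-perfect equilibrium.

321

The follower Willow best-responds to any q_F: π_W = (414 - 0.5Q)q_W - 29q_W.
Follower FOC: 385 - (1/2)q_F - q_W = 0, so q_W(q_F) = (385 - (1/2)q_F).
Flint substitutes q_W(q_F) into its own profit: π_F = q_F(414 - (1/2)q_F - (385 - (1/2)q_F)/2) - 61q_F = (443/2 - (1/4)q_F)q_F - 61q_F.
Maximising: ∂π_F/∂q_F = 321/2 - (1/2)q_F = 0, giving q_F = 321.
Then q_W = (385 - (1/2)·321) = 449/2.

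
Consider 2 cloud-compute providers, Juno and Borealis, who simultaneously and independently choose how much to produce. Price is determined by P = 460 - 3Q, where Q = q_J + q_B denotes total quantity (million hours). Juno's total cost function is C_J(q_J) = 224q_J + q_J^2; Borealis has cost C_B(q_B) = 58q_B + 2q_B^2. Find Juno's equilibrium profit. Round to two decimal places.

1056.71

Juno's profit: π_J = (460 - 3Q)q_J - (224q_J + q_J²). Setting ∂π_J/∂q_J = 0: 236 - 8q_J - 3(q_B) = 0.
Borealis's first-order condition: 402 - 10q_B - 3(q_J) = 0.
So q_J = (236 - 3q_B)/8 and q_B = (402 - 3q_J)/10.
Substituting one into the other gives q_J = 1154/71 and q_B = 35.3239.
Price P = 460 - 3·51.5775 = 305.2676.
Juno's profit: 305.2676·(1154/71) - 224·(1154/71) - (1154/71)² = 1056.7078.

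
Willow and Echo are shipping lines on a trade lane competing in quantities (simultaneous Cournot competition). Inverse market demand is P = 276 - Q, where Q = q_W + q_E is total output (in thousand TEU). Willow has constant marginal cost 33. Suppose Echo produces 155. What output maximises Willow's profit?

With the rival's output fixed at 155, Willow's profit is π_W = (276 - 155 - q_W)q_W - (33q_W) = (121 - q_W)q_W - (33q_W).
∂π_W/∂q_W = 88 - 2q_W = 0, so q_W = 44.

44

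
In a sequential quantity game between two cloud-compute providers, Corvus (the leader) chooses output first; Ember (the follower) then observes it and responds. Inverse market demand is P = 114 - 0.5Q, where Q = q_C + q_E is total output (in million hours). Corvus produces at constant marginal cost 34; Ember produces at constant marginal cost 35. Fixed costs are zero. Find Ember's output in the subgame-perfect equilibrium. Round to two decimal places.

38.50

Solve by backward induction. Given q_C, the follower Ember maximises π_E = (114 - (1/2)q_C - (1/2)q_E)q_E - 35q_E.
Follower FOC: 79 - (1/2)q_C - q_E = 0, so q_E(q_C) = (79 - (1/2)q_C).
The leader anticipates this reaction. Substituting into P = 114 - 0.5Q gives P = 149/2 - (1/4)q_C, so π_C = (149/2 - (1/4)q_C)q_C - 34q_C.
The leader's first-order condition 81/2 - (1/2)q_C = 0 yields q_C = 81.
Then q_E = (79 - (1/2)·81) = 77/2.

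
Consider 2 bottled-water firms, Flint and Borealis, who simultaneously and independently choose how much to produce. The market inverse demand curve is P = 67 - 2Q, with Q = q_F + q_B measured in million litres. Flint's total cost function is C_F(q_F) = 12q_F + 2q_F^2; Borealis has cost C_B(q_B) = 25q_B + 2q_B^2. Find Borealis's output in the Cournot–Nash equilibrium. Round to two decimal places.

3.77

Flint's profit: π_F = (67 - 2Q)q_F - (12q_F + 2q_F²). Setting ∂π_F/∂q_F = 0: 55 - 8q_F - 2(q_B) = 0.
Borealis's first-order condition: 42 - 8q_B - 2(q_F) = 0.
So q_F = (55 - 2q_B)/8 and q_B = (42 - 2q_F)/8.
Substituting one into the other gives q_F = 89/15 and q_B = 113/30.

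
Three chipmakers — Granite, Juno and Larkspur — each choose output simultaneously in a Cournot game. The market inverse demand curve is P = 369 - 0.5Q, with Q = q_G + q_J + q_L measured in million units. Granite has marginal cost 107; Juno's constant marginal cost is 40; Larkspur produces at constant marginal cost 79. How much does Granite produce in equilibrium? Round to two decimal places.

83.50

Granite's profit: π_G = (369 - 0.5Q)q_G - (107q_G). Setting ∂π_G/∂q_G = 0: 262 - q_G - (1/2)(q_J + q_L) = 0.
Juno's profit: π_J = (369 - 0.5Q)q_J - (40q_J). Setting ∂π_J/∂q_J = 0: 329 - q_J - (1/2)(q_G + q_L) = 0.
Larkspur's first-order condition: 290 - q_L - (1/2)(q_G + q_J) = 0.
Adding the 3 conditions: 881 − Q − Q = 0, i.e. Q = 881/2.
Back-substituting: q_G = (262 − 881/4)/(1/2) = 167/2, q_J = (329 − 881/4)/(1/2) = 435/2, q_L = (290 − 881/4)/(1/2) = 279/2.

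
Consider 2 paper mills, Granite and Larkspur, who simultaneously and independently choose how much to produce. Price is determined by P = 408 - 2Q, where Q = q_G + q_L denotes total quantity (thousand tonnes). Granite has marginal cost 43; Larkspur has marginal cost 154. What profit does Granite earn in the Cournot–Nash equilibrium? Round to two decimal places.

12587.56

Granite's profit: π_G = (408 - 2Q)q_G - (43q_G). Setting ∂π_G/∂q_G = 0: 365 - 4q_G - 2(q_L) = 0.
Larkspur's first-order condition: 254 - 4q_L - 2(q_G) = 0.
Rearranging gives the reaction functions q_G = (365 - 2q_L)/4 and q_L = (254 - 2q_G)/4.
Substituting one into the other gives q_G = 238/3 and q_L = 143/6.
Price P = 408 - 2·(619/6) = 605/3.
Granite's profit: (605/3 - 43)·(238/3) = 12587.5556.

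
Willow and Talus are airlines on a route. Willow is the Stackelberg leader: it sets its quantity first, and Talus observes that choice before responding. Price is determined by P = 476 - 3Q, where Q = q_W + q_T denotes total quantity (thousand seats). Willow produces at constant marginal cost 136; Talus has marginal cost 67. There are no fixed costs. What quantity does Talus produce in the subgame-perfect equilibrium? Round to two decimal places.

45.58

Solve by backward induction. Given q_W, the follower Talus maximises π_T = (476 - 3q_W - 3q_T)q_T - 67q_T.
Follower FOC: 409 - 3q_W - 6q_T = 0, so q_T(q_W) = (409 - 3q_W)/6.
The leader anticipates this reaction. Substituting into P = 476 - 3Q gives P = 543/2 - (3/2)q_W, so π_W = (543/2 - (3/2)q_W)q_W - 136q_W.
Leader FOC: 271/2 - 3q_W = 0, so q_W = 271/6.
Then q_T = (409 - 3·(271/6))/6 = 547/12.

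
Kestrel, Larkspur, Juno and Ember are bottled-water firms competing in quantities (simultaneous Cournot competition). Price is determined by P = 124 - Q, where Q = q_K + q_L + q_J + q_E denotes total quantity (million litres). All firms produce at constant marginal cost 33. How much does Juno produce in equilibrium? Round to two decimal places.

Each firm earns π_i = (124 - Q)q_i - 33q_i.
Setting ∂π_i/∂q_i = 0 with rivals' quantities fixed: 91 - 2q_i - Σ_{j≠i} q_j = 0.
By symmetry each firm produces the same amount; substituting Σ_{j≠i} q_j = 3q_i yields q_i = 91/5.

18.20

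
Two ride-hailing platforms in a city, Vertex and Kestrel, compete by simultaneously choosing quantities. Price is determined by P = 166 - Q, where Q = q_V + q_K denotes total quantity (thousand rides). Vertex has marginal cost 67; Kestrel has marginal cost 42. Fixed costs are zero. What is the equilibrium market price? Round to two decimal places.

91.67

Vertex's profit: π_V = (166 - Q)q_V - (67q_V). Setting ∂π_V/∂q_V = 0: 99 - 2q_V - (q_K) = 0.
Kestrel's profit: π_K = (166 - Q)q_K - (42q_K). Setting ∂π_K/∂q_K = 0: 124 - 2q_K - (q_V) = 0.
Best responses: q_V = (99 - q_K)/2, q_K = (124 - q_V)/2.
Substituting one into the other gives q_V = 74/3 and q_K = 149/3.
Total output Q = 223/3, so price P = 166 - 223/3 = 275/3.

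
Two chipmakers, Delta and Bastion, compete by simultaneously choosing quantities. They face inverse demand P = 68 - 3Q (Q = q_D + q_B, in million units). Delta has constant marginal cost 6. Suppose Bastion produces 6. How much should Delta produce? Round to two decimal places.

7.33

With the rival's output fixed at 6, Delta's profit is π_D = (68 - 3·6 - 3q_D)q_D - (6q_D) = (50 - 3q_D)q_D - (6q_D).
∂π_D/∂q_D = 44 - 6q_D = 0, so q_D = 22/3.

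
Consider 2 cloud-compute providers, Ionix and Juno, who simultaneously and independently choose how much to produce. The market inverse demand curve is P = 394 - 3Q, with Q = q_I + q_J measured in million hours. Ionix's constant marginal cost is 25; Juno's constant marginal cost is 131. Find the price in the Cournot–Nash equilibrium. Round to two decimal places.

183.33

Ionix's profit: π_I = (394 - 3Q)q_I - (25q_I). Setting ∂π_I/∂q_I = 0: 369 - 6q_I - 3(q_J) = 0.
Juno's profit: π_J = (394 - 3Q)q_J - (131q_J). Setting ∂π_J/∂q_J = 0: 263 - 6q_J - 3(q_I) = 0.
So q_I = (369 - 3q_J)/6 and q_J = (263 - 3q_I)/6.
Solving the pair: q_I = 475/9, q_J = 157/9.
Total output Q = 632/9, so price P = 394 - 3·(632/9) = 550/3.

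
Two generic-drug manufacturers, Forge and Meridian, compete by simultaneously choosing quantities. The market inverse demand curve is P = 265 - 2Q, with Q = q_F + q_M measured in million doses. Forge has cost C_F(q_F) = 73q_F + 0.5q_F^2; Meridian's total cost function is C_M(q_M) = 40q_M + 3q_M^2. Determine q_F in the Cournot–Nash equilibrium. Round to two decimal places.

31.96

Forge's profit: π_F = (265 - 2Q)q_F - (73q_F + (1/2)q_F²). Setting ∂π_F/∂q_F = 0: 192 - 5q_F - 2(q_M) = 0.
Meridian's profit: π_M = (265 - 2Q)q_M - (40q_M + 3q_M²). Setting ∂π_M/∂q_M = 0: 225 - 10q_M - 2(q_F) = 0.
So q_F = (192 - 2q_M)/5 and q_M = (225 - 2q_F)/10.
Substituting one into the other gives q_F = 735/23 and q_M = 741/46.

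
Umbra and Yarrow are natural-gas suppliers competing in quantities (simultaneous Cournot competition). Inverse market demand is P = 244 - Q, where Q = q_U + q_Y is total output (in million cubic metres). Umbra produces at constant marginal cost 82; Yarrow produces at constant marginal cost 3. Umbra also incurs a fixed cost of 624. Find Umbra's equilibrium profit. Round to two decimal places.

141.44

Umbra's profit: π_U = (244 - Q)q_U - (82q_U). Setting ∂π_U/∂q_U = 0: 162 - 2q_U - (q_Y) = 0.
Yarrow's first-order condition: 241 - 2q_Y - (q_U) = 0.
Rearranging gives the reaction functions q_U = (162 - q_Y)/2 and q_Y = (241 - q_U)/2.
Solving the pair: q_U = 83/3, q_Y = 320/3.
Price P = 244 - 403/3 = 329/3.
Umbra's profit: (329/3 - 82)·(83/3) - 624 = 1273/9.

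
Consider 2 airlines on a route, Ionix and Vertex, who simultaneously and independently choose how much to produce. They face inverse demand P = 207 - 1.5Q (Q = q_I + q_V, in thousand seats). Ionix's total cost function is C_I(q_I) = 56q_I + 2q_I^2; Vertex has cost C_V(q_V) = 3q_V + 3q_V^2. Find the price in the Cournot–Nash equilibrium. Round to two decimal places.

Ionix's profit: π_I = (207 - 1.5Q)q_I - (56q_I + 2q_I²). Setting ∂π_I/∂q_I = 0: 151 - 7q_I - (3/2)(q_V) = 0.
Vertex's first-order condition: 204 - 9q_V - (3/2)(q_I) = 0.
Best responses: q_I = (151 - (3/2)q_V)/7, q_V = (204 - (3/2)q_I)/9.
Substituting one into the other gives q_I = 52/3 and q_V = 178/9.
Total output Q = 334/9, so price P = 207 - (3/2)·(334/9) = 454/3.

151.33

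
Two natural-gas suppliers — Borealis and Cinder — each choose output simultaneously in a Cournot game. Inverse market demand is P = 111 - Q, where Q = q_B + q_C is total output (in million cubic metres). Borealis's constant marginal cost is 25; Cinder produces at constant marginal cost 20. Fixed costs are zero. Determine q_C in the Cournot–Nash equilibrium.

32

Borealis's profit: π_B = (111 - Q)q_B - (25q_B). Setting ∂π_B/∂q_B = 0: 86 - 2q_B - (q_C) = 0.
Cinder's first-order condition: 91 - 2q_C - (q_B) = 0.
So q_B = (86 - q_C)/2 and q_C = (91 - q_B)/2.
Substituting one into the other gives q_B = 27 and q_C = 32.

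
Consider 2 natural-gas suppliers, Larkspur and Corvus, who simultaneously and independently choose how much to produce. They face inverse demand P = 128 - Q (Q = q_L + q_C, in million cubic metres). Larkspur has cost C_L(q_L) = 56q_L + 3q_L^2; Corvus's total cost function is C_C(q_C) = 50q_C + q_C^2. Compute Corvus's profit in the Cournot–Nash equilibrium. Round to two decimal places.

Larkspur's profit: π_L = (128 - Q)q_L - (56q_L + 3q_L²). Setting ∂π_L/∂q_L = 0: 72 - 8q_L - (q_C) = 0.
Corvus's first-order condition: 78 - 4q_C - (q_L) = 0.
Best responses: q_L = (72 - q_C)/8, q_C = (78 - q_L)/4.
Substituting one into the other gives q_L = 210/31 and q_C = 552/31.
Price P = 128 - 762/31 = 103.4194.
Corvus's profit: 103.4194·(552/31) - 50·(552/31) - (552/31)² = 634.1394.

634.14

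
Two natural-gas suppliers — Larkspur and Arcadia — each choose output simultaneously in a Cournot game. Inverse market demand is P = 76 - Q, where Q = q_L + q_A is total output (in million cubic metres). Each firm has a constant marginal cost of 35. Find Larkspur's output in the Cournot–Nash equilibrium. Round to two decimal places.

Each firm earns π_i = (76 - Q)q_i - 35q_i.
Setting ∂π_i/∂q_i = 0 with rivals' quantities fixed: 41 - 2q_i - q_j = 0.
By symmetry each firm produces the same amount; substituting q_j = q_i yields q_i = 41/3.

13.67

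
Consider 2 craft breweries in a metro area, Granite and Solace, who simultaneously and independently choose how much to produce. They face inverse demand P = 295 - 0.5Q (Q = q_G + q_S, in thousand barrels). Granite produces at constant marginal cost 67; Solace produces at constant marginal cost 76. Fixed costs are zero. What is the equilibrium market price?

Granite's profit: π_G = (295 - 0.5Q)q_G - (67q_G). Setting ∂π_G/∂q_G = 0: 228 - q_G - (1/2)(q_S) = 0.
Solace's first-order condition: 219 - q_S - (1/2)(q_G) = 0.
Best responses: q_G = (228 - (1/2)q_S), q_S = (219 - (1/2)q_G).
Substituting one into the other gives q_G = 158 and q_S = 140.
Total output Q = 298, so price P = 295 - (1/2)·298 = 146.

146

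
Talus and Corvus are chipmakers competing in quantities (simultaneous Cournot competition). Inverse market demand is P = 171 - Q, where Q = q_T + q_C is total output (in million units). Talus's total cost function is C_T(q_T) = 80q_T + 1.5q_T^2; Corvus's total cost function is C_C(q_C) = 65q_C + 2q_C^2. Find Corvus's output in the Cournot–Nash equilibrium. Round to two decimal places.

Talus's profit: π_T = (171 - Q)q_T - (80q_T + (3/2)q_T²). Setting ∂π_T/∂q_T = 0: 91 - 5q_T - (q_C) = 0.
Corvus's profit: π_C = (171 - Q)q_C - (65q_C + 2q_C²). Setting ∂π_C/∂q_C = 0: 106 - 6q_C - (q_T) = 0.
Rearranging gives the reaction functions q_T = (91 - q_C)/5 and q_C = (106 - q_T)/6.
Substituting one into the other gives q_T = 440/29 and q_C = 439/29.

15.14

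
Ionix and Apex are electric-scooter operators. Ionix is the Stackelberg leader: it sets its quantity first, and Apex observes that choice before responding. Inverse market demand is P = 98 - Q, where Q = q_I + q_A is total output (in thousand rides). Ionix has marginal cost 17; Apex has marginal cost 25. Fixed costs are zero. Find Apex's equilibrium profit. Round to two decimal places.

203.06

Solve by backward induction. Given q_I, the follower Apex maximises π_A = (98 - q_I - q_A)q_A - 25q_A.
∂π_A/∂q_A = 73 - q_I - 2q_A = 0 gives the reaction function q_A = (73 - q_I)/2.
Ionix substitutes q_A(q_I) into its own profit: π_I = q_I(98 - q_I - (73 - q_I)/2) - 17q_I = (123/2 - (1/2)q_I)q_I - 17q_I.
Maximising: ∂π_I/∂q_I = 89/2 - q_I = 0, giving q_I = 89/2.
Then q_A = (73 - 89/2)/2 = 57/4.
Price P = 98 - 235/4 = 157/4.
Apex's profit: (157/4 - 25)·(57/4) = 203.0625.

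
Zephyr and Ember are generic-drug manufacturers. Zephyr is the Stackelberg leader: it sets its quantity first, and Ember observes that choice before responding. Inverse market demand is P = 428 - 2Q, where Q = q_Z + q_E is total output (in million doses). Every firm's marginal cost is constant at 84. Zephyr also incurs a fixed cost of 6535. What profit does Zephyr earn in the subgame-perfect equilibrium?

861

The follower Ember best-responds to any q_Z: π_E = (428 - 2Q)q_E - 84q_E.
∂π_E/∂q_E = 344 - 2q_Z - 4q_E = 0 gives the reaction function q_E = (344 - 2q_Z)/4.
Zephyr substitutes q_E(q_Z) into its own profit: π_Z = q_Z(428 - 2q_Z - (344 - 2q_Z)/2) - 84q_Z = (256 - q_Z)q_Z - 84q_Z.
The leader's first-order condition 172 - 2q_Z = 0 yields q_Z = 86.
Then q_E = (344 - 2·86)/4 = 43.
Price P = 428 - 2·129 = 170.
Zephyr's profit: (170 - 84)·86 - 6535 = 861.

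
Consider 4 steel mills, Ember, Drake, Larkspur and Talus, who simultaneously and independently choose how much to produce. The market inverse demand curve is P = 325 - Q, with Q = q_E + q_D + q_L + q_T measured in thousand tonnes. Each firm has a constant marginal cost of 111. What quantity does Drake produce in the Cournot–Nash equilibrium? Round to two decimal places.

Each firm earns π_i = (325 - Q)q_i - 111q_i.
Setting ∂π_i/∂q_i = 0 with rivals' quantities fixed: 214 - 2q_i - Σ_{j≠i} q_j = 0.
With identical firms every q_j equals q_i, so Σ_{j≠i} q_j = 3q_i and 214 = 5q_i, giving q_i = 214/5.

42.80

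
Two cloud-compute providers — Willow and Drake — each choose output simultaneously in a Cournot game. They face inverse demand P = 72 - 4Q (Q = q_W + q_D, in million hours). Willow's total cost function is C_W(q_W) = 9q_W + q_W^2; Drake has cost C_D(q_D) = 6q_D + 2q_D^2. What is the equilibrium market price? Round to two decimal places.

Willow's profit: π_W = (72 - 4Q)q_W - (9q_W + q_W²). Setting ∂π_W/∂q_W = 0: 63 - 10q_W - 4(q_D) = 0.
Drake's first-order condition: 66 - 12q_D - 4(q_W) = 0.
Best responses: q_W = (63 - 4q_D)/10, q_D = (66 - 4q_W)/12.
Solving the pair: q_W = 123/26, q_D = 51/13.
Total output Q = 225/26, so price P = 72 - 4·(225/26) = 486/13.

37.38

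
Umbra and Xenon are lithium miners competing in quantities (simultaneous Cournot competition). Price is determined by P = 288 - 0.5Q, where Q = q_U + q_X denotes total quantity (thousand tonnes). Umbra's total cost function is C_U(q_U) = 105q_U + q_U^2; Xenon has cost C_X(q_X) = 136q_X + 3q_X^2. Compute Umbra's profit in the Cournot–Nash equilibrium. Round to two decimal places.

Umbra's profit: π_U = (288 - 0.5Q)q_U - (105q_U + q_U²). Setting ∂π_U/∂q_U = 0: 183 - 3q_U - (1/2)(q_X) = 0.
Xenon's first-order condition: 152 - 7q_X - (1/2)(q_U) = 0.
So q_U = (183 - (1/2)q_X)/3 and q_X = (152 - (1/2)q_U)/7.
Substituting one into the other gives q_U = 58.0723 and q_X = 1458/83.
Price P = 288 - (1/2)·75.6386 = 250.1807.
Umbra's profit: 250.1807·58.0723 - 105·58.0723 - 58.0723² = 5058.5862.

5058.59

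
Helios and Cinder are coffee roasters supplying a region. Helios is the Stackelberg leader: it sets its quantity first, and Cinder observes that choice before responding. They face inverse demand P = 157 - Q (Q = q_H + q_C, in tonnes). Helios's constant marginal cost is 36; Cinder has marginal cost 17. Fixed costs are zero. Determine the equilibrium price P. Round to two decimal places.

61.50

Solve by backward induction. Given q_H, the follower Cinder maximises π_C = (157 - q_H - q_C)q_C - 17q_C.
∂π_C/∂q_C = 140 - q_H - 2q_C = 0 gives the reaction function q_C = (140 - q_H)/2.
Helios substitutes q_C(q_H) into its own profit: π_H = q_H(157 - q_H - (140 - q_H)/2) - 36q_H = (87 - (1/2)q_H)q_H - 36q_H.
Leader FOC: 51 - q_H = 0, so q_H = 51.
Then q_C = (140 - 51)/2 = 89/2.
Total output Q = 191/2, so price P = 157 - 191/2 = 123/2.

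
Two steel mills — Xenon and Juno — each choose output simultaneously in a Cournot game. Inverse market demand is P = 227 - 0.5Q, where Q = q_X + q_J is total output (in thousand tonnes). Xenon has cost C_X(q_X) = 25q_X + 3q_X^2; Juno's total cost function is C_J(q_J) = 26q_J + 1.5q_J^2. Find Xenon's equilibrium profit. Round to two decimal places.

Xenon's profit: π_X = (227 - 0.5Q)q_X - (25q_X + 3q_X²). Setting ∂π_X/∂q_X = 0: 202 - 7q_X - (1/2)(q_J) = 0.
Juno's first-order condition: 201 - 4q_J - (1/2)(q_X) = 0.
Best responses: q_X = (202 - (1/2)q_J)/7, q_J = (201 - (1/2)q_X)/4.
Solving the pair: q_X = 25.4955, q_J = 47.0631.
Price P = 227 - (1/2)·72.5586 = 190.7207.
Xenon's profit: 190.7207·25.4955 - 25·25.4955 - 3·25.4955² = 2275.0710.

2275.07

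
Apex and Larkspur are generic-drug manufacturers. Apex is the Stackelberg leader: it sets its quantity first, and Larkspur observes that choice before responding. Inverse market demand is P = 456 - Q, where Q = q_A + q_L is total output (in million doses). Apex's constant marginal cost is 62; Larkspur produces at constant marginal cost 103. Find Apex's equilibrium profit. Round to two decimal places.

23653.13

The follower Larkspur best-responds to any q_A: π_L = (456 - Q)q_L - 103q_L.
∂π_L/∂q_L = 353 - q_A - 2q_L = 0 gives the reaction function q_L = (353 - q_A)/2.
Apex substitutes q_L(q_A) into its own profit: π_A = q_A(456 - q_A - (353 - q_A)/2) - 62q_A = (559/2 - (1/2)q_A)q_A - 62q_A.
Maximising: ∂π_A/∂q_A = 435/2 - q_A = 0, giving q_A = 435/2.
Then q_L = (353 - 435/2)/2 = 271/4.
Price P = 456 - 1141/4 = 683/4.
Apex's profit: (683/4 - 62)·(435/2) = 23653.1250.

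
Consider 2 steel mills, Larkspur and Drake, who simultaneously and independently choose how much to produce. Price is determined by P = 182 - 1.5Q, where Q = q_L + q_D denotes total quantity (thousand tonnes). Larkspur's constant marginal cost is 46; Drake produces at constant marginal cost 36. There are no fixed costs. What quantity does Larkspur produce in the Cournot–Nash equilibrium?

Larkspur's profit: π_L = (182 - 1.5Q)q_L - (46q_L). Setting ∂π_L/∂q_L = 0: 136 - 3q_L - (3/2)(q_D) = 0.
Drake's first-order condition: 146 - 3q_D - (3/2)(q_L) = 0.
So q_L = (136 - (3/2)q_D)/3 and q_D = (146 - (3/2)q_L)/3.
Solving the pair: q_L = 28, q_D = 104/3.

28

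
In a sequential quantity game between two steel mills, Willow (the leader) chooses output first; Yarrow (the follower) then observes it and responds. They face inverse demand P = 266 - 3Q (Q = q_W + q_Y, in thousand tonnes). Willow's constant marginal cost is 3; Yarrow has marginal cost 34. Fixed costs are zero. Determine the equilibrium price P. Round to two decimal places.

Solve by backward induction. Given q_W, the follower Yarrow maximises π_Y = (266 - 3q_W - 3q_Y)q_Y - 34q_Y.
∂π_Y/∂q_Y = 232 - 3q_W - 6q_Y = 0 gives the reaction function q_Y = (232 - 3q_W)/6.
The leader anticipates this reaction. Substituting into P = 266 - 3Q gives P = 150 - (3/2)q_W, so π_W = (150 - (3/2)q_W)q_W - 3q_W.
Maximising: ∂π_W/∂q_W = 147 - 3q_W = 0, giving q_W = 49.
Then q_Y = (232 - 3·49)/6 = 85/6.
Total output Q = 379/6, so price P = 266 - 3·(379/6) = 153/2.

76.50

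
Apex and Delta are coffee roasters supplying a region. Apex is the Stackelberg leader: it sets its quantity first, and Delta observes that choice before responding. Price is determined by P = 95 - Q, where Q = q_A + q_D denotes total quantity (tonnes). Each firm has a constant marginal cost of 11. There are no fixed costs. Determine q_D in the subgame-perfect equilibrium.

21

Solve by backward induction. Given q_A, the follower Delta maximises π_D = (95 - q_A - q_D)q_D - 11q_D.
Setting the follower's marginal profit to zero, 84 - q_A - 2q_D = 0, i.e. q_D = (84 - q_A)/2.
Apex substitutes q_D(q_A) into its own profit: π_A = q_A(95 - q_A - (84 - q_A)/2) - 11q_A = (53 - (1/2)q_A)q_A - 11q_A.
Maximising: ∂π_A/∂q_A = 42 - q_A = 0, giving q_A = 42.
Then q_D = (84 - 42)/2 = 21.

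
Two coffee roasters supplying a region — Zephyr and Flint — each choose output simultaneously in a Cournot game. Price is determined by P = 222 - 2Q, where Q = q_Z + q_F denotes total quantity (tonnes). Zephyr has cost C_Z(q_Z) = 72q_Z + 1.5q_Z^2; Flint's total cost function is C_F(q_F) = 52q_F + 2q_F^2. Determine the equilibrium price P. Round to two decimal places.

154.69

Zephyr's profit: π_Z = (222 - 2Q)q_Z - (72q_Z + (3/2)q_Z²). Setting ∂π_Z/∂q_Z = 0: 150 - 7q_Z - 2(q_F) = 0.
Flint's first-order condition: 170 - 8q_F - 2(q_Z) = 0.
So q_Z = (150 - 2q_F)/7 and q_F = (170 - 2q_Z)/8.
Substituting one into the other gives q_Z = 215/13 and q_F = 445/26.
Total output Q = 875/26, so price P = 222 - 2·(875/26) = 154.6923.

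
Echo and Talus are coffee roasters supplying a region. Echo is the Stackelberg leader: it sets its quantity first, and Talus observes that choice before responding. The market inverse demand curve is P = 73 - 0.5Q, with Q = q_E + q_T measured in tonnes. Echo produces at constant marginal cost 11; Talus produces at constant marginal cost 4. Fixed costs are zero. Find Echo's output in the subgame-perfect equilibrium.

55

The follower Talus best-responds to any q_E: π_T = (73 - 0.5Q)q_T - 4q_T.
Follower FOC: 69 - (1/2)q_E - q_T = 0, so q_T(q_E) = (69 - (1/2)q_E).
The leader anticipates this reaction. Substituting into P = 73 - 0.5Q gives P = 77/2 - (1/4)q_E, so π_E = (77/2 - (1/4)q_E)q_E - 11q_E.
The leader's first-order condition 55/2 - (1/2)q_E = 0 yields q_E = 55.
Then q_T = (69 - (1/2)·55) = 83/2.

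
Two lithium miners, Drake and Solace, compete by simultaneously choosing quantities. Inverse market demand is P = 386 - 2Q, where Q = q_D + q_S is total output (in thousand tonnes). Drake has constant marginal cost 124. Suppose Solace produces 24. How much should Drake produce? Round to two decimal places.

53.50

With the rival's output fixed at 24, Drake's profit is π_D = (386 - 2·24 - 2q_D)q_D - (124q_D) = (338 - 2q_D)q_D - (124q_D).
∂π_D/∂q_D = 214 - 4q_D = 0, so q_D = 107/2.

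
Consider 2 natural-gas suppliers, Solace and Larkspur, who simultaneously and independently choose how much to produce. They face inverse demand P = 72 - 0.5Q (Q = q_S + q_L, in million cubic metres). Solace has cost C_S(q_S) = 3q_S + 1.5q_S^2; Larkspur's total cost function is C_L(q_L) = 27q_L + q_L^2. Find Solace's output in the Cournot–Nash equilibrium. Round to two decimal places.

Solace's profit: π_S = (72 - 0.5Q)q_S - (3q_S + (3/2)q_S²). Setting ∂π_S/∂q_S = 0: 69 - 4q_S - (1/2)(q_L) = 0.
Larkspur's first-order condition: 45 - 3q_L - (1/2)(q_S) = 0.
So q_S = (69 - (1/2)q_L)/4 and q_L = (45 - (1/2)q_S)/3.
Solving the pair: q_S = 738/47, q_L = 582/47.

15.70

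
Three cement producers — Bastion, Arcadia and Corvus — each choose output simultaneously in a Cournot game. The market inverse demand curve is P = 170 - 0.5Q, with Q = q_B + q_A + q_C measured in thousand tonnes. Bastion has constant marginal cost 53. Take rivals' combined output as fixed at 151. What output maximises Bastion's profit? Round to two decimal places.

With rivals' combined output fixed at 151, Bastion's profit is π_B = (170 - (1/2)·151 - (1/2)q_B)q_B - (53q_B) = (189/2 - (1/2)q_B)q_B - (53q_B).
∂π_B/∂q_B = 83/2 - q_B = 0, so q_B = 83/2.

41.50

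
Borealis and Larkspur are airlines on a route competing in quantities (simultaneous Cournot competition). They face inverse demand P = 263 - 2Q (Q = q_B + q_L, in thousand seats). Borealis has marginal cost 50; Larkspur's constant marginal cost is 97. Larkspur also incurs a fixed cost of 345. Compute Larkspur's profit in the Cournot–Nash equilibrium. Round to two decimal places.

441.72

Borealis's profit: π_B = (263 - 2Q)q_B - (50q_B). Setting ∂π_B/∂q_B = 0: 213 - 4q_B - 2(q_L) = 0.
Larkspur's first-order condition: 166 - 4q_L - 2(q_B) = 0.
Rearranging gives the reaction functions q_B = (213 - 2q_L)/4 and q_L = (166 - 2q_B)/4.
Solving the pair: q_B = 130/3, q_L = 119/6.
Price P = 263 - 2·(379/6) = 410/3.
Larkspur's profit: (410/3 - 97)·(119/6) - 345 = 441.7222.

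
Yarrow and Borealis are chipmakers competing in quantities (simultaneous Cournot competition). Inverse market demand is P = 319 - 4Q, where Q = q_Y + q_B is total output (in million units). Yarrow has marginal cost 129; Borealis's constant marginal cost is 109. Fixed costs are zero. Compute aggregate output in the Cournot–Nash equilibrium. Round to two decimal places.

33.33

Yarrow's profit: π_Y = (319 - 4Q)q_Y - (129q_Y). Setting ∂π_Y/∂q_Y = 0: 190 - 8q_Y - 4(q_B) = 0.
Borealis's first-order condition: 210 - 8q_B - 4(q_Y) = 0.
Best responses: q_Y = (190 - 4q_B)/8, q_B = (210 - 4q_Y)/8.
Solving the pair: q_Y = 85/6, q_B = 115/6.
Total output Q = 85/6 + 115/6 = 100/3.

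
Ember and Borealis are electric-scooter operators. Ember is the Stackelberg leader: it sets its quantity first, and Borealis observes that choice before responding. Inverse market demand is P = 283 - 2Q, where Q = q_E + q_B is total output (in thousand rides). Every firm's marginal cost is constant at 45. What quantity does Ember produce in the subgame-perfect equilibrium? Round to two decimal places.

59.50

Solve by backward induction. Given q_E, the follower Borealis maximises π_B = (283 - 2q_E - 2q_B)q_B - 45q_B.
Setting the follower's marginal profit to zero, 238 - 2q_E - 4q_B = 0, i.e. q_B = (238 - 2q_E)/4.
Ember substitutes q_B(q_E) into its own profit: π_E = q_E(283 - 2q_E - (238 - 2q_E)/2) - 45q_E = (164 - q_E)q_E - 45q_E.
Leader FOC: 119 - 2q_E = 0, so q_E = 119/2.
Then q_B = (238 - 2·(119/2))/4 = 119/4.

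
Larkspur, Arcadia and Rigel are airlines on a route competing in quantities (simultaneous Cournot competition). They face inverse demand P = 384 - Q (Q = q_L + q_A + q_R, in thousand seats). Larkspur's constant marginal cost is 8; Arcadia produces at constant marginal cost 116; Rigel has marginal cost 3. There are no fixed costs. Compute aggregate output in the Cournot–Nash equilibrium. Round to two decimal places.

256.25

Larkspur's profit: π_L = (384 - Q)q_L - (8q_L). Setting ∂π_L/∂q_L = 0: 376 - 2q_L - (q_A + q_R) = 0.
Arcadia's profit: π_A = (384 - Q)q_A - (116q_A). Setting ∂π_A/∂q_A = 0: 268 - 2q_A - (q_L + q_R) = 0.
Rigel's first-order condition: 381 - 2q_R - (q_L + q_A) = 0.
Adding the 3 conditions: 1025 − 2Q − 2Q = 0, i.e. Q = 1025/4.
Back-substituting: q_L = (376 − 1025/4) = 479/4, q_A = (268 − 1025/4) = 47/4, q_R = (381 − 1025/4) = 499/4.
Total output Q = 479/4 + 47/4 + 499/4 = 1025/4.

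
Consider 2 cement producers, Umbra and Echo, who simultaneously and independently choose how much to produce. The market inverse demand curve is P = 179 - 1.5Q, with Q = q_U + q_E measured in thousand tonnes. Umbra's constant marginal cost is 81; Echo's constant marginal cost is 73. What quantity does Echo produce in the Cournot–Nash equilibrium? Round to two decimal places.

Umbra's profit: π_U = (179 - 1.5Q)q_U - (81q_U). Setting ∂π_U/∂q_U = 0: 98 - 3q_U - (3/2)(q_E) = 0.
Echo's profit: π_E = (179 - 1.5Q)q_E - (73q_E). Setting ∂π_E/∂q_E = 0: 106 - 3q_E - (3/2)(q_U) = 0.
Best responses: q_U = (98 - (3/2)q_E)/3, q_E = (106 - (3/2)q_U)/3.
Solving the pair: q_U = 20, q_E = 76/3.

25.33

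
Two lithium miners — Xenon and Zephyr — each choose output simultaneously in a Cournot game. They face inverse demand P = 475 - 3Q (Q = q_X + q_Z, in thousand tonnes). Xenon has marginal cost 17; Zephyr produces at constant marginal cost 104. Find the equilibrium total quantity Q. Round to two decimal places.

Xenon's profit: π_X = (475 - 3Q)q_X - (17q_X). Setting ∂π_X/∂q_X = 0: 458 - 6q_X - 3(q_Z) = 0.
Zephyr's profit: π_Z = (475 - 3Q)q_Z - (104q_Z). Setting ∂π_Z/∂q_Z = 0: 371 - 6q_Z - 3(q_X) = 0.
So q_X = (458 - 3q_Z)/6 and q_Z = (371 - 3q_X)/6.
Substituting one into the other gives q_X = 545/9 and q_Z = 284/9.
Total output Q = 545/9 + 284/9 = 829/9.

92.11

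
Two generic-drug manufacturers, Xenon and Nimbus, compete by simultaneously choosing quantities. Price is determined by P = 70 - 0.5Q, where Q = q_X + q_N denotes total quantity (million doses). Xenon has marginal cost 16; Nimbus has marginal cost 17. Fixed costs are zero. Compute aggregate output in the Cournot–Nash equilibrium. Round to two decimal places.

71.33

Xenon's profit: π_X = (70 - 0.5Q)q_X - (16q_X). Setting ∂π_X/∂q_X = 0: 54 - q_X - (1/2)(q_N) = 0.
Nimbus's first-order condition: 53 - q_N - (1/2)(q_X) = 0.
So q_X = (54 - (1/2)q_N) and q_N = (53 - (1/2)q_X).
Solving the pair: q_X = 110/3, q_N = 104/3.
Total output Q = 110/3 + 104/3 = 214/3.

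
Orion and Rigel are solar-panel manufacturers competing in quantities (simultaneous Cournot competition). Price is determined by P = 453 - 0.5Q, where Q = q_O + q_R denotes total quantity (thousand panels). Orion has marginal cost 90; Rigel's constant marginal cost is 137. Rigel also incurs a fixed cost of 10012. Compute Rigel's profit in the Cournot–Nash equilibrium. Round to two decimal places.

Orion's profit: π_O = (453 - 0.5Q)q_O - (90q_O). Setting ∂π_O/∂q_O = 0: 363 - q_O - (1/2)(q_R) = 0.
Rigel's profit: π_R = (453 - 0.5Q)q_R - (137q_R). Setting ∂π_R/∂q_R = 0: 316 - q_R - (1/2)(q_O) = 0.
Rearranging gives the reaction functions q_O = (363 - (1/2)q_R) and q_R = (316 - (1/2)q_O).
Substituting one into the other gives q_O = 820/3 and q_R = 538/3.
Price P = 453 - (1/2)·(1358/3) = 680/3.
Rigel's profit: (680/3 - 137)·(538/3) - 10012 = 6068.2222.

6068.22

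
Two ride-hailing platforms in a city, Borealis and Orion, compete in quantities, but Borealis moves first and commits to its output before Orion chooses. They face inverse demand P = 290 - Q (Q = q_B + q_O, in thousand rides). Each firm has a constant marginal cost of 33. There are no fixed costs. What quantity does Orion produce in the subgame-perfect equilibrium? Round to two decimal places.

The follower Orion best-responds to any q_B: π_O = (290 - Q)q_O - 33q_O.
Setting the follower's marginal profit to zero, 257 - q_B - 2q_O = 0, i.e. q_O = (257 - q_B)/2.
The leader anticipates this reaction. Substituting into P = 290 - Q gives P = 323/2 - (1/2)q_B, so π_B = (323/2 - (1/2)q_B)q_B - 33q_B.
Leader FOC: 257/2 - q_B = 0, so q_B = 257/2.
Then q_O = (257 - 257/2)/2 = 257/4.

64.25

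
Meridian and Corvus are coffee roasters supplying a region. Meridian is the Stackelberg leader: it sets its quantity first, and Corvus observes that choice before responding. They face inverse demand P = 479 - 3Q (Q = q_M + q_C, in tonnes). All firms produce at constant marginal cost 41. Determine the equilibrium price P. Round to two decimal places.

The follower Corvus best-responds to any q_M: π_C = (479 - 3Q)q_C - 41q_C.
Follower FOC: 438 - 3q_M - 6q_C = 0, so q_C(q_M) = (438 - 3q_M)/6.
Meridian substitutes q_C(q_M) into its own profit: π_M = q_M(479 - 3q_M - (438 - 3q_M)/2) - 41q_M = (260 - (3/2)q_M)q_M - 41q_M.
Maximising: ∂π_M/∂q_M = 219 - 3q_M = 0, giving q_M = 73.
Then q_C = (438 - 3·73)/6 = 73/2.
Total output Q = 219/2, so price P = 479 - 3·(219/2) = 301/2.

150.50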